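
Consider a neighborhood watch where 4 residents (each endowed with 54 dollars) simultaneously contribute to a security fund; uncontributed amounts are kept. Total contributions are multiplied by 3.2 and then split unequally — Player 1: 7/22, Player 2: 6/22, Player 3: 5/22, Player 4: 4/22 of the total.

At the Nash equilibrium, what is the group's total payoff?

334.80 dollars

Player j's private return per contributed unit is 3.2 × (j's share). Contributing is weakly dominant for j when that share is at least 1/3.2 = 0.3125, and contributing 0 is dominant otherwise.
Only Player 1 (7/22) clears that bar, contributing 54; the remaining 3 contribute 0. Total contributed: 54.
The security fund pays out 3.2 × 54 = 172.80 in total (split across the unequal shares, but the aggregate is all that matters for the group sum).
The 3 free-riders keep 54 each, adding 162. Group total = 162 + 172.80 = 334.80.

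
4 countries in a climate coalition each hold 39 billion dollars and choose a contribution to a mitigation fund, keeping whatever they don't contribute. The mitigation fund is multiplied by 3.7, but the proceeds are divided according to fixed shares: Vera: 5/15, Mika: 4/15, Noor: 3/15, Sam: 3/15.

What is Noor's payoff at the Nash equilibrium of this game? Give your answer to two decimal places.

67.86 billion dollars

Player j's private return per contributed unit is 3.7 × (j's share). Contributing is weakly dominant for j when that share is at least 1/3.7 = 0.2703, and contributing 0 is dominant otherwise.
The only share above 0.2703 is Vera's 5/15, contributing 39; the remaining 3 contribute 0. Total contributed: 39.
Noor keeps 39 and receives 3.7 × 39 × 3/15 = 28.86 from the mitigation fund, for a payoff of 67.86.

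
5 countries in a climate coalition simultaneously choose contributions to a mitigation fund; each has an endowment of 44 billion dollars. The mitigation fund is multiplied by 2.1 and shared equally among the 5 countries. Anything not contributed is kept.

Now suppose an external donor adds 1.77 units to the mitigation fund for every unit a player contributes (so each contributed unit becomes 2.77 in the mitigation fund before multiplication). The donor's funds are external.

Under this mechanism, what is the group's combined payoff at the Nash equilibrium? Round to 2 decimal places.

1279.74 billion dollars

With the mechanism, a contributed unit returns 2.1 × 2.77 / 5 = 1.1634 per unit of net cost to the contributor — now above 1 — so contributing fully is weakly dominant for every player.
So the Nash equilibrium is full contribution by all 5; the group earns 2.1 × 2.77 × 220 = 1279.74.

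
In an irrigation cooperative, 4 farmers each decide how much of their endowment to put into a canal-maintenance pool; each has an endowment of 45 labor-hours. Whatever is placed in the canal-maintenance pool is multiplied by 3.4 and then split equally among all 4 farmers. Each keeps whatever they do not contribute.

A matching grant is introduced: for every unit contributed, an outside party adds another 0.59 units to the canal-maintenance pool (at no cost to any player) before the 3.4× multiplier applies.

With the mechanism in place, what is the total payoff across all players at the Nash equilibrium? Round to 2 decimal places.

Under the mechanism each unit contributed yields 3.4 × 1.59 / 4 = 1.3515 back to its contributor per unit of net cost, which exceeds 1, making full contribution the dominant choice for everyone.
So the Nash equilibrium is full contribution by all 4; the group earns 3.4 × 1.59 × 180 = 973.08.

973.08 labor-hours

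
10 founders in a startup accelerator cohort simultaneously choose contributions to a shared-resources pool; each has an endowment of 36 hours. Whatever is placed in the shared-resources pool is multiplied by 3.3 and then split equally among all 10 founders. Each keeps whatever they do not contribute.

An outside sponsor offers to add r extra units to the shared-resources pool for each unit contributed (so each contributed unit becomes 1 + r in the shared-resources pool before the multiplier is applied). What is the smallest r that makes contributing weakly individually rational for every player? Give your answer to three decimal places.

With matching at rate r, one contributed unit becomes (1 + r) in the shared-resources pool and returns 3.3 × (1 + r) / 10 to the contributor.
Setting this equal to 1: 1 + r = 10/3.3 = 3.0303.
So the minimum matching rate is r = 3.0303 − 1 = 2.030.

2.030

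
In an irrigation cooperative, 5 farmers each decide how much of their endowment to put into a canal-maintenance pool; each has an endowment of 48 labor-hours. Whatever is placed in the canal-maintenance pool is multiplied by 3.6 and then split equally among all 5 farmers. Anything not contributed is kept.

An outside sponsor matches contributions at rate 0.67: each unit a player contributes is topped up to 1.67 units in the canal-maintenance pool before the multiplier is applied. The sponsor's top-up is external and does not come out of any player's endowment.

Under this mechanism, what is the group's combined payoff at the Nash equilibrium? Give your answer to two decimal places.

1442.88 labor-hours

The effective private return per unit is now 3.6 × 1.67 / 5 = 1.2024 > 1, so every player's dominant strategy flips to full contribution.
At the Nash equilibrium everyone contributes 48. Group total payoff = 3.6 × 1.67 × 240 = 1442.88.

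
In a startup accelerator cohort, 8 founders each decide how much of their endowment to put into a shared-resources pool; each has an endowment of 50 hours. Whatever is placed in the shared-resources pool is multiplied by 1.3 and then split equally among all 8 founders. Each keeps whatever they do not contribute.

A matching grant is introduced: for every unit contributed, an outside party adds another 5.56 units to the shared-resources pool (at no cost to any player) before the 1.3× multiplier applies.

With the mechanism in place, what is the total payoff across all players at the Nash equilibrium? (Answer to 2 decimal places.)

3411.20 hours

Under the mechanism each unit contributed yields 1.3 × 6.56 / 8 = 1.0660 back to its contributor per unit of net cost, which exceeds 1, making full contribution the dominant choice for everyone.
At the Nash equilibrium everyone contributes 50. Group total payoff = 1.3 × 6.56 × 400 = 3411.20.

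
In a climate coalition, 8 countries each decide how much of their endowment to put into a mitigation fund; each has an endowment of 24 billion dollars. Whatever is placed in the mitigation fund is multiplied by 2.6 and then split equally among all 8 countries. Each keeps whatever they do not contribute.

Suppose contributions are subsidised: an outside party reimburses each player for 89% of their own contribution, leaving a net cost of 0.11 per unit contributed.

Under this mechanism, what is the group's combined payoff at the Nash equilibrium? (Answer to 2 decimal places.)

670.08 billion dollars

With the mechanism, a contributed unit returns (2.6/8) / 0.11 = 2.9545 per unit of net cost to the contributor — now above 1 — so contributing fully is weakly dominant for every player.
So the Nash equilibrium is full contribution by all 8; the group earns 8 × (24 × 0.89 + 2.6 × 24) = 670.08.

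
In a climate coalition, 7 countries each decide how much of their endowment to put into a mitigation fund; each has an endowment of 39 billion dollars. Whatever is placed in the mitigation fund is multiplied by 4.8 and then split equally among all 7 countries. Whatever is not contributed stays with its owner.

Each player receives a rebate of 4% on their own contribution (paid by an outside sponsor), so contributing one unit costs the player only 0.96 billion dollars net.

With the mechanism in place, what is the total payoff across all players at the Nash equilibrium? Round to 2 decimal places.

273.00 billion dollars

The effective private return is (4.8/7) / 0.96 = 0.7143, which is still under 1, so the mechanism doesn't change anyone's dominant strategy: zero contribution.
At the Nash equilibrium no one contributes; group total payoff = 7 × 39 = 273.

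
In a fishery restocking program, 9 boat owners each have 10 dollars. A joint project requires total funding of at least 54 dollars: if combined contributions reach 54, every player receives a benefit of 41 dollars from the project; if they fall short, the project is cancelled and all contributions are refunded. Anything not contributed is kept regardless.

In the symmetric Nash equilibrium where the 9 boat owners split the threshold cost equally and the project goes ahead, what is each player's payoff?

Equal share of the threshold: 54/9 = 6.
At this profile no one gains by cutting their contribution: any cut drops the total below 54, the project is cancelled, contributions are refunded, and the deviator ends with 10, which is less than 10 − 6 + 41 = 45. Contributing more than 6 just wastes the excess. So contributing exactly 6 is a best response.
Each player's payoff: 10 − 6 + 41 = 45.

45 dollars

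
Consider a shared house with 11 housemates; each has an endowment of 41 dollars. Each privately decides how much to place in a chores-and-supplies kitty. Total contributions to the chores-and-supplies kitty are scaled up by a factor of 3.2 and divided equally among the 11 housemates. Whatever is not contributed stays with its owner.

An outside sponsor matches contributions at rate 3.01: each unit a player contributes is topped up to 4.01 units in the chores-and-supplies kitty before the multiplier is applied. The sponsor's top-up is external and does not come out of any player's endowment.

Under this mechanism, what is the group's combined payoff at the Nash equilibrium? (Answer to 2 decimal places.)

Under the mechanism each unit contributed yields 3.2 × 4.01 / 11 = 1.1665 back to its contributor per unit of net cost, which exceeds 1, making full contribution the dominant choice for everyone.
At the Nash equilibrium everyone contributes 41. Group total payoff = 3.2 × 4.01 × 451 = 5787.23.

5787.23 dollars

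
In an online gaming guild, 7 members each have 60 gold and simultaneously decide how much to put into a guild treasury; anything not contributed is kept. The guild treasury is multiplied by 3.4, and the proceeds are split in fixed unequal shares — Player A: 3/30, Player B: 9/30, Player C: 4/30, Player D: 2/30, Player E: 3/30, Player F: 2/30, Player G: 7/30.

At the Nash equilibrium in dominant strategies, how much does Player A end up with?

Player j's private return per contributed unit is 3.4 × (j's share). Contributing is weakly dominant for j when that share is at least 1/3.4 = 0.2941, and contributing 0 is dominant otherwise.
Player B alone (share 9/30) is above the threshold, contributing 60; the remaining 6 contribute 0. Total contributed: 60.
Player A keeps 60 and receives 3.4 × 60 × 3/30 = 20.40 from the guild treasury, for a payoff of 80.40.

80.40 gold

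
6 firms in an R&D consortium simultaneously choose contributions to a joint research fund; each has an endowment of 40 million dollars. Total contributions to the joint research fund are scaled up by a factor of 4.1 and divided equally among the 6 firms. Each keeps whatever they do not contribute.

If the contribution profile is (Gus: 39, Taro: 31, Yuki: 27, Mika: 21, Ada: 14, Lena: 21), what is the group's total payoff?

Total contributed: 39 + 31 + 27 + 21 + 14 + 21 = 153; total kept: 6 × 40 − 153 = 87.
The joint research fund pays out 4.1 × 153 = 627.30 in aggregate.
Group total = 87 + 627.30 = 714.30.

714.30 million dollars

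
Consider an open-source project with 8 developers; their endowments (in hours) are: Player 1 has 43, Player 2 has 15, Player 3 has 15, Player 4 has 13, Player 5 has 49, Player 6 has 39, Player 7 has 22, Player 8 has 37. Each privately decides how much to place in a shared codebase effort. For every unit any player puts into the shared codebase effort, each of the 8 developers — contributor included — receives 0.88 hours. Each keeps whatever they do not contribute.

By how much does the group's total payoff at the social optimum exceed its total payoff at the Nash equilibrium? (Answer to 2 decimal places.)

The private return per contributed unit is 0.88 < 1 for everyone, so the Nash equilibrium is zero contribution and the group total is Σ E_j = 43 + 15 + 15 + 13 + 49 + 39 + 22 + 37 = 233.
Each contributed unit returns 7.040 to the group, so the social optimum is full contribution by everyone: group total = 7.040 × 233 = 1640.32.
Efficiency loss = (7.040 − 1) × 233 = 1407.32.

1407.32 hours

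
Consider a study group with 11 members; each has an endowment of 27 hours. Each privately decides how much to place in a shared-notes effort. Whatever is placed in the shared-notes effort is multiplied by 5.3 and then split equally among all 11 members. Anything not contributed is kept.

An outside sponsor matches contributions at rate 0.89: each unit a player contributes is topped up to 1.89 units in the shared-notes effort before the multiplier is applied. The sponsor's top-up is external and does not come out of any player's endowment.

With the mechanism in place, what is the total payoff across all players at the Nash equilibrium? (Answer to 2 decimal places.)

297.00 hours

Even with the mechanism, each unit contributed returns only 5.3 × 1.89 / 11 = 0.9106 per unit of net cost, so contributing nothing is still dominant.
At the Nash equilibrium no one contributes; group total payoff = 11 × 27 = 297.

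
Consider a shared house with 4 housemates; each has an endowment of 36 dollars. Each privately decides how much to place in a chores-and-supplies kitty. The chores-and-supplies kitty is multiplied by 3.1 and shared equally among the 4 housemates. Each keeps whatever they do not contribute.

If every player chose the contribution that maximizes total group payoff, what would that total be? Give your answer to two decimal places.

446.40 dollars

Each contributed unit returns 3.100 to the group as a whole (0.7750 to each of 4 players), which exceeds 1, so the social optimum is full contribution: group total = 3.100 × 144 = 446.40.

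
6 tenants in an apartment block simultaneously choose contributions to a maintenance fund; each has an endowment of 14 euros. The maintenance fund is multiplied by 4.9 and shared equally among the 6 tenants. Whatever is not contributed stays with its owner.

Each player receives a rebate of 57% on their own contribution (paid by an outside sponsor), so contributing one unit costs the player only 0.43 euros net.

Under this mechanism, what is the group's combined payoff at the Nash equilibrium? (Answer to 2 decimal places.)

459.48 euros

Under the mechanism each unit contributed yields (4.9/6) / 0.43 = 1.8992 back to its contributor per unit of net cost, which exceeds 1, making full contribution the dominant choice for everyone.
So the Nash equilibrium is full contribution by all 6; the group earns 6 × (14 × 0.57 + 4.9 × 14) = 459.48.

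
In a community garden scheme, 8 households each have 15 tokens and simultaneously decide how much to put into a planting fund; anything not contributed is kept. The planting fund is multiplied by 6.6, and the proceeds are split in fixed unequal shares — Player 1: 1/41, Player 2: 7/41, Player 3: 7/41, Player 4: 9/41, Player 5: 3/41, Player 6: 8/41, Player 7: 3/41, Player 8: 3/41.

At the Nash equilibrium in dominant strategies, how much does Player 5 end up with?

43.98 tokens

Each unit j contributes comes back to j as 6.6 × (j's share), so j prefers to contribute only if that share exceeds 1/6.6 = 0.1515; otherwise keeping the unit dominates.
Player 2, Player 3, Player 4 and Player 6 clear that bar, contributing 15 each; the remaining 4 contribute 0. Total contributed: 60.
Player 5 keeps 15 and receives 6.6 × 60 × 3/41 = 28.98 from the planting fund, for a payoff of 43.98.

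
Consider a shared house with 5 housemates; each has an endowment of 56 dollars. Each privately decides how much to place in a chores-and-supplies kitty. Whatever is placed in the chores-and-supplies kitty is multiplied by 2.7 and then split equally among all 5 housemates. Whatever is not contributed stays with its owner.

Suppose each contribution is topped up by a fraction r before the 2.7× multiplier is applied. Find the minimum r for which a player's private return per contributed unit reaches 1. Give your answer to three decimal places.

With matching at rate r, one contributed unit becomes (1 + r) in the chores-and-supplies kitty and returns 2.7 × (1 + r) / 5 to the contributor.
Setting this equal to 1: 1 + r = 5/2.7 = 1.8519.
So the minimum matching rate is r = 1.8519 − 1 = 0.852.

0.852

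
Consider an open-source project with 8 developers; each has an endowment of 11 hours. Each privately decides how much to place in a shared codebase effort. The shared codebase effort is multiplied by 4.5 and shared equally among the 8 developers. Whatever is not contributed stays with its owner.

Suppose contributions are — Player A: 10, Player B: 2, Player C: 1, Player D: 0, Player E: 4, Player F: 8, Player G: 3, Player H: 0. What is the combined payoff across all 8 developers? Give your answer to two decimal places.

186.00 hours

Total contributed: 10 + 2 + 1 + 0 + 4 + 8 + 3 + 0 = 28; total kept: 8 × 11 − 28 = 60.
The shared codebase effort pays out 4.5 × 28 = 126.00 in aggregate.
Group total = 60 + 126.00 = 186.00.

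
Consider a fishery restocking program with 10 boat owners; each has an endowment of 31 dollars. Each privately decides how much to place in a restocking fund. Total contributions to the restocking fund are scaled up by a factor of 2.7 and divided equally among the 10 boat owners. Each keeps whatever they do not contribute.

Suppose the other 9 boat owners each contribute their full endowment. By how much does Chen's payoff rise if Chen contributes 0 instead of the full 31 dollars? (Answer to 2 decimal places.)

22.63 dollars

Switching from a contribution of 31 to 0 lets Chen keep an extra 31 dollars, but lowers the restocking fund by 31, which costs Chen their own share of that drop: 2.7/10 × 31 = 8.37.
Net gain = 31 − 8.37 = 22.63. The private return per contributed unit (0.2700) is below 1, so free-riding is indeed the best response regardless of what the others do.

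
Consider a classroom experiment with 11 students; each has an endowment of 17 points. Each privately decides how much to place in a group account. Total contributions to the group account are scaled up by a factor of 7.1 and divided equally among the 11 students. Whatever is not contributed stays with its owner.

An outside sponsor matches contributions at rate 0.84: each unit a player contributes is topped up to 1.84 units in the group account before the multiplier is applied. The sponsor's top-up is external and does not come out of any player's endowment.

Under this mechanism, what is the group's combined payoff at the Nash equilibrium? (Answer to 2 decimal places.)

2442.97 points

Under the mechanism each unit contributed yields 7.1 × 1.84 / 11 = 1.1876 back to its contributor per unit of net cost, which exceeds 1, making full contribution the dominant choice for everyone.
So the Nash equilibrium is full contribution by all 11; the group earns 7.1 × 1.84 × 187 = 2442.97.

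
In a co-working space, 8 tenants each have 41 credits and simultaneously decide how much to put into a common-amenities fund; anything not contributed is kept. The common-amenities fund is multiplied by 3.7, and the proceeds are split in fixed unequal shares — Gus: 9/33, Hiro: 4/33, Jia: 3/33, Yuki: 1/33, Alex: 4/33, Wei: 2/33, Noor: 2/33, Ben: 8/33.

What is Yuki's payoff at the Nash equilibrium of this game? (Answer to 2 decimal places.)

A player with share s gets back 3.7·s per unit contributed, so full contribution is dominant for anyone with s > 1/3.7 = 0.2703 and zero contribution is dominant for anyone below.
The only share above 0.2703 is Gus's 9/33, contributing 41; the remaining 7 contribute 0. Total contributed: 41.
Yuki keeps 41 and receives 3.7 × 41 × 1/33 = 4.60 from the common-amenities fund, for a payoff of 45.60.

45.60 credits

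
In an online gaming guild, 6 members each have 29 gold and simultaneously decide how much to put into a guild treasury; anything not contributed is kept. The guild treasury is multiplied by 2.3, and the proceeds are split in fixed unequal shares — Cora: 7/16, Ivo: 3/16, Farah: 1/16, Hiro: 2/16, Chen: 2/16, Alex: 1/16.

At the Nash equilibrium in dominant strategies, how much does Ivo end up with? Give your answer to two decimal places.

A player with share s gets back 2.3·s per unit contributed, so full contribution is dominant for anyone with s > 1/2.3 = 0.4348 and zero contribution is dominant for anyone below.
Cora alone (share 7/16) is above the threshold, contributing 29; the remaining 5 contribute 0. Total contributed: 29.
Ivo keeps 29 and receives 2.3 × 29 × 3/16 = 12.51 from the guild treasury, for a payoff of 41.51.

41.51 gold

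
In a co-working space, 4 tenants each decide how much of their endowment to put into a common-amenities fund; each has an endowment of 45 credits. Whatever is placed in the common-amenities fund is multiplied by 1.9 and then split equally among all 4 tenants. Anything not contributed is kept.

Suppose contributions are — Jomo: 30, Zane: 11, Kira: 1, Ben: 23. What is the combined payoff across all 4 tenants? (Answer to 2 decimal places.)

Total contributed: 30 + 11 + 1 + 23 = 65; total kept: 4 × 45 − 65 = 115.
The common-amenities fund pays out 1.9 × 65 = 123.50 in aggregate.
Group total = 115 + 123.50 = 238.50.

238.50 credits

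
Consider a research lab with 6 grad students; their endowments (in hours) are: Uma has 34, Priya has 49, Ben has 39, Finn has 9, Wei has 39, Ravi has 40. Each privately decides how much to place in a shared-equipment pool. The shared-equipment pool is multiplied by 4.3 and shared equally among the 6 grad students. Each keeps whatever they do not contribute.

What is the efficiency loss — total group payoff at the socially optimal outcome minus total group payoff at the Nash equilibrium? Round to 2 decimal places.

693.00 hours

The private return per contributed unit is 4.3/6 = 0.7167 < 1 for every player regardless of endowment, so the Nash equilibrium is zero contribution and the group total is Σ E_j = 34 + 49 + 39 + 9 + 39 + 40 = 210.
Each contributed unit returns 4.300 to the group, so the social optimum is full contribution by everyone: group total = 4.300 × 210 = 903.00.
Efficiency loss = (4.300 − 1) × 210 = 693.00.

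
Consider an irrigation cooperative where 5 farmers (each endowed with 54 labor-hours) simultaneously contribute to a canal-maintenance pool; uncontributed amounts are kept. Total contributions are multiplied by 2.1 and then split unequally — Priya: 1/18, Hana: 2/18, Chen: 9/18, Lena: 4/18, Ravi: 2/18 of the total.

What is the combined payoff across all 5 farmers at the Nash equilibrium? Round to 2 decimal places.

329.40 labor-hours

A player with share s gets back 2.1·s per unit contributed, so full contribution is dominant for anyone with s > 1/2.1 = 0.4762 and zero contribution is dominant for anyone below.
Chen alone (share 9/18) is above the threshold, contributing 54; the remaining 4 contribute 0. Total contributed: 54.
The canal-maintenance pool pays out 2.1 × 54 = 113.40 in total (split across the unequal shares, but the aggregate is all that matters for the group sum).
The 4 free-riders keep 54 each, adding 216. Group total = 216 + 113.40 = 329.40.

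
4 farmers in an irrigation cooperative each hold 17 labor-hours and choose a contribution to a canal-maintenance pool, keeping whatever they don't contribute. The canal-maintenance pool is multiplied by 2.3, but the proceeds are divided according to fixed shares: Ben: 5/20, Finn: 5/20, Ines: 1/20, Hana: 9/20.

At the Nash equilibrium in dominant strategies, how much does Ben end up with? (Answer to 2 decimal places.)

26.78 labor-hours

Each unit j contributes comes back to j as 2.3 × (j's share), so j prefers to contribute only if that share exceeds 1/2.3 = 0.4348; otherwise keeping the unit dominates.
Only Hana (9/20) clears that bar, contributing 17; the remaining 3 contribute 0. Total contributed: 17.
Ben keeps 17 and receives 2.3 × 17 × 5/20 = 9.78 from the canal-maintenance pool, for a payoff of 26.78.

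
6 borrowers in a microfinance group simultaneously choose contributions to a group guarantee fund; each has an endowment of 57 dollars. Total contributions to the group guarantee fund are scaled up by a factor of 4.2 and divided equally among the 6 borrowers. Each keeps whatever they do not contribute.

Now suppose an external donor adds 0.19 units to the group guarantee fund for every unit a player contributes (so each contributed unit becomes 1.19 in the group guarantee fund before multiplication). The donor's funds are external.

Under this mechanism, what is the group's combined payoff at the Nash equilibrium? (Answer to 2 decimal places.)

342.00 dollars

Even with the mechanism, each unit contributed returns only 4.2 × 1.19 / 6 = 0.8330 per unit of net cost, so contributing nothing is still dominant.
Everyone keeps their endowment and the group total is 6 × 57 = 342.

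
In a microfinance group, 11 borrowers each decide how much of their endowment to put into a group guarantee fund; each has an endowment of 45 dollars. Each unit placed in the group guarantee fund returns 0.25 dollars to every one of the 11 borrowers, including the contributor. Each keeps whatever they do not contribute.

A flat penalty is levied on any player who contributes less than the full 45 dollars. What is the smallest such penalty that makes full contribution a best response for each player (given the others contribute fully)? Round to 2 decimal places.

Given the others contribute fully, the best deviation is to contribute 0 (any partial contribution still incurs the fine and gives up units whose private return 0.25 is below 1).
Deviating from 45 to 0 saves 45 dollars but forfeits the deviator's share of the drop in the group guarantee fund: 0.25 × 45 = 11.25.
So the deviation gain is 45 − 11.25 = 33.75, and the fine must be at least 33.75 dollars to wipe it out.

33.75 dollars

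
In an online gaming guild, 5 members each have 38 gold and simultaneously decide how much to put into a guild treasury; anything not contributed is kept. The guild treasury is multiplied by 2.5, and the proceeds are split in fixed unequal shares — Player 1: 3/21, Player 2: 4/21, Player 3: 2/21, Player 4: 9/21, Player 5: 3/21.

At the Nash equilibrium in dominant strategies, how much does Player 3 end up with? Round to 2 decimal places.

47.05 gold

For player j, contributing a unit is worthwhile iff 2.5 × (j's share) ≥ 1, i.e. iff j's share is at least 0.4000.
Only Player 4 (9/21) clears that bar, contributing 38; the remaining 4 contribute 0. Total contributed: 38.
Player 3 keeps 38 and receives 2.5 × 38 × 2/21 = 9.05 from the guild treasury, for a payoff of 47.05.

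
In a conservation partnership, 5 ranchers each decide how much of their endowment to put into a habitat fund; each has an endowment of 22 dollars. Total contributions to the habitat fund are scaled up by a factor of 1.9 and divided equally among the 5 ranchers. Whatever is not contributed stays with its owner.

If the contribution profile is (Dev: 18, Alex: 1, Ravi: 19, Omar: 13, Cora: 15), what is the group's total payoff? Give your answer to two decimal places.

Total contributed: 18 + 1 + 19 + 13 + 15 = 66; total kept: 5 × 22 − 66 = 44.
The habitat fund pays out 1.9 × 66 = 125.40 in aggregate.
Group total = 44 + 125.40 = 169.40.

169.40 dollars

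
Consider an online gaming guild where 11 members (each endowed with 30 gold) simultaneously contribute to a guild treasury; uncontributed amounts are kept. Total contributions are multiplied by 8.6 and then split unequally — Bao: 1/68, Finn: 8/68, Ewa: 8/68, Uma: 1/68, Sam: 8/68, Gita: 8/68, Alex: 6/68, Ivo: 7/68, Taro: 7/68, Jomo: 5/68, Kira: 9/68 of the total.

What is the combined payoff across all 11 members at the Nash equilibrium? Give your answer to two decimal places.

Each unit j contributes comes back to j as 8.6 × (j's share), so j prefers to contribute only if that share exceeds 1/8.6 = 0.1163; otherwise keeping the unit dominates.
The shares above 0.1163 belong to Finn, Ewa, Sam, Gita and Kira, contributing 30 each; the remaining 6 contribute 0. Total contributed: 150.
The guild treasury pays out 8.6 × 150 = 1290.00 in total (split across the unequal shares, but the aggregate is all that matters for the group sum).
The 6 free-riders keep 30 each, adding 180. Group total = 180 + 1290.00 = 1470.00.

1470.00 gold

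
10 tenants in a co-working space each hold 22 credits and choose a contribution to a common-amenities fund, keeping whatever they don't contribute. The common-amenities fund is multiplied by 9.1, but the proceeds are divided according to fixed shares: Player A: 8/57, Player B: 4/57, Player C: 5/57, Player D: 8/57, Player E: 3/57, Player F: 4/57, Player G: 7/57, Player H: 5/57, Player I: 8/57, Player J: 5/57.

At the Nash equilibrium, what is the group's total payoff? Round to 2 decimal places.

932.80 credits

A player with share s gets back 9.1·s per unit contributed, so full contribution is dominant for anyone with s > 1/9.1 = 0.1099 and zero contribution is dominant for anyone below.
Player A, Player D, Player G and Player I clear that bar, contributing 22 each; the remaining 6 contribute 0. Total contributed: 88.
The common-amenities fund pays out 9.1 × 88 = 800.80 in total (split across the unequal shares, but the aggregate is all that matters for the group sum).
The 6 free-riders keep 22 each, adding 132. Group total = 132 + 800.80 = 932.80.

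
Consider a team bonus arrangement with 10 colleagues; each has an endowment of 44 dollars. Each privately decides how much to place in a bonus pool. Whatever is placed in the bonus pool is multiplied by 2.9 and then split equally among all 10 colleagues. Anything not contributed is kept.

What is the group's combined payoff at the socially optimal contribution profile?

1276.00 dollars

Each contributed unit returns 2.900 to the group as a whole (0.2900 to each of 10 players), which exceeds 1, so the social optimum is full contribution: group total = 2.900 × 440 = 1276.00.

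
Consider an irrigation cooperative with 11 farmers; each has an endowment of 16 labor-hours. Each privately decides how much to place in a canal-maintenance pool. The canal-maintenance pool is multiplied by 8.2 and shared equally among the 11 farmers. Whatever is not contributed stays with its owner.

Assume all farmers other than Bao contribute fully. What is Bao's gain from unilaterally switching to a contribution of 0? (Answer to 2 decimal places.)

4.07 labor-hours

Switching from a contribution of 16 to 0 lets Bao keep an extra 16 labor-hours, but lowers the canal-maintenance pool by 16, which costs Bao their own share of that drop: 8.2/11 × 16 = 11.93.
Net gain = 16 − 11.93 = 4.07. The private return per contributed unit (0.7455) is below 1, so free-riding is indeed the best response regardless of what the others do.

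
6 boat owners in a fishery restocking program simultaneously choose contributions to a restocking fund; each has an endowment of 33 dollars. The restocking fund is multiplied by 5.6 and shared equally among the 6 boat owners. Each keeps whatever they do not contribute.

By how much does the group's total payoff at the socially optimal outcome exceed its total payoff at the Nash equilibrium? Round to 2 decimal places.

Each contributed unit returns 5.6/6 = 0.9333 to its contributor — below 1 — so contributing 0 is dominant for every player. At the Nash equilibrium everyone keeps their 33, and the group total is 6 × 33 = 198.
Each contributed unit returns 5.600 to the group as a whole (0.9333 to each of 6 players), which exceeds 1, so the social optimum is full contribution: group total = 5.600 × 198 = 1108.80.
Efficiency loss = 1108.80 − 198 = 910.80.

910.80 dollars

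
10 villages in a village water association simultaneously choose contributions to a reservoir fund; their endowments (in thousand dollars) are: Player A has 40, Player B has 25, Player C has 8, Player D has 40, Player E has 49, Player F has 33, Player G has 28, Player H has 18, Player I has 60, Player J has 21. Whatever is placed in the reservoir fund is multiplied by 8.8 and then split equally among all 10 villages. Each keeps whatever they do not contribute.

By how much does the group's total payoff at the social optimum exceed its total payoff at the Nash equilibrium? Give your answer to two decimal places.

2511.60 thousand dollars

The private return per contributed unit is 8.8/10 = 0.8800 < 1 for every player regardless of endowment, so the Nash equilibrium is zero contribution and the group total is Σ E_j = 40 + 25 + 8 + 40 + 49 + 33 + 28 + 18 + 60 + 21 = 322.
Each contributed unit returns 8.800 to the group, so the social optimum is full contribution by everyone: group total = 8.800 × 322 = 2833.60.
Efficiency loss = (8.800 − 1) × 322 = 2511.60.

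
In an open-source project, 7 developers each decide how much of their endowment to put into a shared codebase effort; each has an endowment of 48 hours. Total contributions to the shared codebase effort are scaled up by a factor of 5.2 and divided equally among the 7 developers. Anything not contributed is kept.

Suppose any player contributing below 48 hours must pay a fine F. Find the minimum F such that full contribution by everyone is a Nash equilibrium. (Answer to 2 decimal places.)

12.34 hours

Given the others contribute fully, the best deviation is to contribute 0 (any partial contribution still incurs the fine and gives up units whose private return 0.7429 is below 1).
Deviating from 48 to 0 saves 48 hours but forfeits the deviator's share of the drop in the shared codebase effort: 5.2/7 × 48 = 35.66.
So the deviation gain is 48 − 35.66 = 12.34, and the fine must be at least 12.34 hours to wipe it out.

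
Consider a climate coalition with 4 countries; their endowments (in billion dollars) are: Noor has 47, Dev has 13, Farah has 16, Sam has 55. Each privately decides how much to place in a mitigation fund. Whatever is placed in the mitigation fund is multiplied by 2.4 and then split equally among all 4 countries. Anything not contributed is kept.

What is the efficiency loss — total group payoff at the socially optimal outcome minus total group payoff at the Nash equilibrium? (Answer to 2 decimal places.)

The private return per contributed unit is 2.4/4 = 0.6000 < 1 for every player regardless of endowment, so the Nash equilibrium is zero contribution and the group total is Σ E_j = 47 + 13 + 16 + 55 = 131.
Each contributed unit returns 2.400 to the group, so the social optimum is full contribution by everyone: group total = 2.400 × 131 = 314.40.
Efficiency loss = (2.400 − 1) × 131 = 183.40.

183.40 billion dollars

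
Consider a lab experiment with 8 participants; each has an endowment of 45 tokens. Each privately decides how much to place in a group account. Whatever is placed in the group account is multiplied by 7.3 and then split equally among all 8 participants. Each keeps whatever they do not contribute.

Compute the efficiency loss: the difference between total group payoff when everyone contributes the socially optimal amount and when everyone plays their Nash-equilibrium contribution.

Each contributed unit returns 7.3/8 = 0.9125 to its contributor — below 1 — so contributing 0 is dominant for every player. At the Nash equilibrium everyone keeps their 45, and the group total is 8 × 45 = 360.
Each contributed unit returns 7.300 to the group as a whole (0.9125 to each of 8 players), which exceeds 1, so the social optimum is full contribution: group total = 7.300 × 360 = 2628.00.
Efficiency loss = 2628.00 − 360 = 2268.00.

2268.00 tokens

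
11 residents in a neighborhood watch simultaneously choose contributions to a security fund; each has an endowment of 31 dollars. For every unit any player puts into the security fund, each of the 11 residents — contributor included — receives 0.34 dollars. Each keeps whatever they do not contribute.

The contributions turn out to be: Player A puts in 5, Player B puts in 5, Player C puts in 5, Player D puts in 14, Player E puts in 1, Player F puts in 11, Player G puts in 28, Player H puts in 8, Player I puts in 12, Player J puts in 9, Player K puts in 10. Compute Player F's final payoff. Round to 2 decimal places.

Total contributed: 5 + 5 + 5 + 14 + 1 + 11 + 28 + 8 + 12 + 9 + 10 = 108.
Each receives 0.34 × 108 = 36.72 from the security fund.
Player F keeps 31 − 11 = 20, so Player F's payoff is 20 + 36.72 = 56.72.

56.72 dollars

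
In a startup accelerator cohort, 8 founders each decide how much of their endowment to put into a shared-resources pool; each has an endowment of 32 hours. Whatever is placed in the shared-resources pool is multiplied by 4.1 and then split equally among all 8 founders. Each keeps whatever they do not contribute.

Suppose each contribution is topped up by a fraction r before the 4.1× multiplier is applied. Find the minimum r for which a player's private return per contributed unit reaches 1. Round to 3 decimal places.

With matching at rate r, one contributed unit becomes (1 + r) in the shared-resources pool and returns 4.1 × (1 + r) / 8 to the contributor.
Setting this equal to 1: 1 + r = 8/4.1 = 1.9512.
So the minimum matching rate is r = 1.9512 − 1 = 0.951.

0.951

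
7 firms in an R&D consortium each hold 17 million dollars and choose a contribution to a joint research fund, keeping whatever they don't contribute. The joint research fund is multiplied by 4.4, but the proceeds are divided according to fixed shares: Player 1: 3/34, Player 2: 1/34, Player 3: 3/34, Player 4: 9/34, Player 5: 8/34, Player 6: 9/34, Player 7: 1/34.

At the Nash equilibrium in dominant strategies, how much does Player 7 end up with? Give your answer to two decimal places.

23.60 million dollars

A player with share s gets back 4.4·s per unit contributed, so full contribution is dominant for anyone with s > 1/4.4 = 0.2273 and zero contribution is dominant for anyone below.
The shares above 0.2273 belong to Player 4, Player 5 and Player 6, contributing 17 each; the remaining 4 contribute 0. Total contributed: 51.
Player 7 keeps 17 and receives 4.4 × 51 × 1/34 = 6.60 from the joint research fund, for a payoff of 23.60.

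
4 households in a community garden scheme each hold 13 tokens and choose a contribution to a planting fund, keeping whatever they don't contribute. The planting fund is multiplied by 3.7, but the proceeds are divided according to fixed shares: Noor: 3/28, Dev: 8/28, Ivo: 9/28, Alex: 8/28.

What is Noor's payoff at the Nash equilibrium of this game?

For player j, contributing a unit is worthwhile iff 3.7 × (j's share) ≥ 1, i.e. iff j's share is at least 0.2703.
Dev, Ivo and Alex clear that bar, contributing 13 each; the remaining 1 contribute 0. Total contributed: 39.
Noor keeps 13 and receives 3.7 × 39 × 3/28 = 15.46 from the planting fund, for a payoff of 28.46.

28.46 tokens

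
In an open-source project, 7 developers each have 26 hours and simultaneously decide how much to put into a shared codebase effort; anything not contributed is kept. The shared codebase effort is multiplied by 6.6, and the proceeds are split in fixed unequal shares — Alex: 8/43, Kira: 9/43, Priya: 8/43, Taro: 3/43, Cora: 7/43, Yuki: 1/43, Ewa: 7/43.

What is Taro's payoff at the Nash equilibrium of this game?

For player j, contributing a unit is worthwhile iff 6.6 × (j's share) ≥ 1, i.e. iff j's share is at least 0.1515.
The shares above 0.1515 belong to Alex, Kira, Priya, Cora and Ewa, contributing 26 each; the remaining 2 contribute 0. Total contributed: 130.
Taro keeps 26 and receives 6.6 × 130 × 3/43 = 59.86 from the shared codebase effort, for a payoff of 85.86.

85.86 hours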